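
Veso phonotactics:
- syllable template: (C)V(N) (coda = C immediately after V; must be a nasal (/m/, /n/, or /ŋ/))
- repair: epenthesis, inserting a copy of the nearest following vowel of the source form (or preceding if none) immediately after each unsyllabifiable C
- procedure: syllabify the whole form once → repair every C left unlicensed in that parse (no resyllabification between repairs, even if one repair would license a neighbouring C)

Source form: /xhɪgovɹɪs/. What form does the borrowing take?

Syllabifying with onset maximization leaves /x/, /v/, /s/ stranded (only a nasal (/m/, /n/, or /ŋ/) is licensed in coda position; onsets are limited to one consonant).
Inserting the epenthetic vowel yields /x/ → /xɪ/, /v/ → /vɪ/, /s/ → /sɪ/.

xɪhɪgovɪɹɪsɪ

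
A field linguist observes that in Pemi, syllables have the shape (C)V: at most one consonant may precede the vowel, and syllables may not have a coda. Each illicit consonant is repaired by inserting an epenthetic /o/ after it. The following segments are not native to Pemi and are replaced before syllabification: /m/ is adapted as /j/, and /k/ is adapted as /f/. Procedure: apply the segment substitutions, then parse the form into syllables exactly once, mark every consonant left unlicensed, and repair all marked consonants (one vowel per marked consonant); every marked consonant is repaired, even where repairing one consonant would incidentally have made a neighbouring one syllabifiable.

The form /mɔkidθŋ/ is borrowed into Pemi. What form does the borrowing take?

Substitution: /m/ → /j/, /k/ → /f/, giving /jɔfidθŋ/.
Syllabifying with onset maximization leaves /d/, /θ/, /ŋ/ stranded (no codas are permitted; onsets are limited to one consonant).
Each unlicensed consonant becomes the onset of a new syllable: /d/ → /do/, /θ/ → /θo/, /ŋ/ → /ŋo/.

jɔfidoθoŋo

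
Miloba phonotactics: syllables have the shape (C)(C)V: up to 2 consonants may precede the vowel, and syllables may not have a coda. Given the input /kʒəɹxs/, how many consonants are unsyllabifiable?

3

Under (C)(C)V, the unsyllabifiable consonants are /ɹ/, /x/, /s/ (no codas are permitted; onsets may contain at most 2 consonants).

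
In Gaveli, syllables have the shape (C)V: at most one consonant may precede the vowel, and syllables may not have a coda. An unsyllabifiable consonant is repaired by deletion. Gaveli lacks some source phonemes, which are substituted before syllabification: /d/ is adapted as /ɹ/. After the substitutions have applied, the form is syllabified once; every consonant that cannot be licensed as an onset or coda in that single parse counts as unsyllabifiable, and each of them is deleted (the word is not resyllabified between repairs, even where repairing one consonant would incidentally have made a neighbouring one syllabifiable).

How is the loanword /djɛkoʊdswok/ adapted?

Substitution: /d/ → /ɹ/, giving /ɹjɛkoʊɹswok/.
The consonants /ɹ/, /ɹ/, /s/, /k/ cannot be parsed into a legal (C)V syllable (no codas are permitted; onsets are limited to one consonant).
Deleting the stranded consonants removes /ɹ/, /ɹ/, /s/, /k/.

jɛkoʊwo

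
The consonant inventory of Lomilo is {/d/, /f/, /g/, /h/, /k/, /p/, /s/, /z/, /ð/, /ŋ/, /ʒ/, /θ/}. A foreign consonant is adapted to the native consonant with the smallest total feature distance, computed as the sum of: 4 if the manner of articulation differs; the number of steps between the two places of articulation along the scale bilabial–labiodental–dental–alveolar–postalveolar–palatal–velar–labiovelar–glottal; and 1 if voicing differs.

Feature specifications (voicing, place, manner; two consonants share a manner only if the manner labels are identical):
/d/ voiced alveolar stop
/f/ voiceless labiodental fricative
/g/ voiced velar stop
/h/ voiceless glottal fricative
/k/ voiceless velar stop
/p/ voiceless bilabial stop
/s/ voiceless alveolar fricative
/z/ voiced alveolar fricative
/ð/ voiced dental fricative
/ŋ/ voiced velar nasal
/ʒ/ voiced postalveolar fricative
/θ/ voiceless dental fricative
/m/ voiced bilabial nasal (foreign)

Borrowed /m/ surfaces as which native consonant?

p

/p/ is closest: manner differs (nasal→stop, +4), place distance 0 (bilabial→bilabial), voicing differs (+1); total 5. Next closest is /f/ at distance 6.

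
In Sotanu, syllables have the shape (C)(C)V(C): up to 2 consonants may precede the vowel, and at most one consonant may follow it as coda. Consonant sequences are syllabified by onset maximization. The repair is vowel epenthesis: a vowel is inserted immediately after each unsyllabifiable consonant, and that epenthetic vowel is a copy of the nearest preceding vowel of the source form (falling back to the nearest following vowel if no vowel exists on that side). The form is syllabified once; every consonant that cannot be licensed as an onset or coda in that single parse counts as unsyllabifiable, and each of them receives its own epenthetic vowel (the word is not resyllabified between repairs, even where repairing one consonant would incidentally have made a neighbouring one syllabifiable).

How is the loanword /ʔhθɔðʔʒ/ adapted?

Under (C)(C)V(C), the unsyllabifiable consonants are /ʔ/, /ʔ/, /ʒ/ (at most one coda consonant is licensed; onsets may contain at most 2 consonants).
Inserting the epenthetic vowel yields /ʔ/ → /ʔɔ/, /ʔ/ → /ʔɔ/, /ʒ/ → /ʒɔ/.

ʔɔhθɔðʔɔʒɔ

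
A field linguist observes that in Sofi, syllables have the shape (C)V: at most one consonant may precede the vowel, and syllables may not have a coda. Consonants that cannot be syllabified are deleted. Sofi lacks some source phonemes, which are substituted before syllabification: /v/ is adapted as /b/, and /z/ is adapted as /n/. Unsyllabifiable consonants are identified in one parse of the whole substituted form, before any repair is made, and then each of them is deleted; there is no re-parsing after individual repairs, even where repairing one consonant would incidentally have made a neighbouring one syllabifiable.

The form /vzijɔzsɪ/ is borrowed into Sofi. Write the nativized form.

nijɔsɪ

Substitution: /v/ → /b/, /z/ → /n/, giving /bnijɔnsɪ/.
Syllabifying with onset maximization leaves /b/, /n/ stranded (no codas are permitted; onsets are limited to one consonant).
Deletion applies to /b/, /n/.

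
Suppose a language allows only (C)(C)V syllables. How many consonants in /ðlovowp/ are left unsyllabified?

Under (C)(C)V, the unsyllabifiable consonants are /w/, /p/ (no codas are permitted; onsets may contain at most 2 consonants).

2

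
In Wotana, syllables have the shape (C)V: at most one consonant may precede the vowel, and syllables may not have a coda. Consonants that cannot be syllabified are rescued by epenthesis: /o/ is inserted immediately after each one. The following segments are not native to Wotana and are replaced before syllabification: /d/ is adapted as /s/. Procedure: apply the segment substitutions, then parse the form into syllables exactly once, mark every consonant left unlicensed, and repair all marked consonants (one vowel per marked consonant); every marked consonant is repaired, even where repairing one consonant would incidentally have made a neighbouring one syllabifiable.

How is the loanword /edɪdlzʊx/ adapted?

esɪsolozʊxo

Substitution: /d/ → /s/, giving /esɪslzʊx/.
Syllabifying with onset maximization leaves /s/, /l/, /x/ stranded (no codas are permitted; onsets are limited to one consonant).
Epenthesis after each stranded consonant: /s/ → /so/, /l/ → /lo/, /x/ → /xo/.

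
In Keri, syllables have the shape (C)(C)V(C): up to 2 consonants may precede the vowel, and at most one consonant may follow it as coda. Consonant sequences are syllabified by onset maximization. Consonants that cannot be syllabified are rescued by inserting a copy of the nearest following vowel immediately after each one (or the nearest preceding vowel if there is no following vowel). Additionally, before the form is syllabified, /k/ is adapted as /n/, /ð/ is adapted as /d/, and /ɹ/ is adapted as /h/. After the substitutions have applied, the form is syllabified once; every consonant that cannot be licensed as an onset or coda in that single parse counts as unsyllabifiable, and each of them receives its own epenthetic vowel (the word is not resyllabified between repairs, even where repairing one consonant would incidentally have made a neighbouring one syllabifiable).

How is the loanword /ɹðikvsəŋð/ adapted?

Substitution: /ɹ/ → /h/, /ð/ → /d/, /k/ → /n/, giving /hdinvsəŋd/.
Under (C)(C)V(C), the unsyllabifiable consonants are /d/ (at most one coda consonant is licensed; onsets may contain at most 2 consonants).
Inserting the epenthetic vowel yields /d/ → /də/.

hdinvsəŋdə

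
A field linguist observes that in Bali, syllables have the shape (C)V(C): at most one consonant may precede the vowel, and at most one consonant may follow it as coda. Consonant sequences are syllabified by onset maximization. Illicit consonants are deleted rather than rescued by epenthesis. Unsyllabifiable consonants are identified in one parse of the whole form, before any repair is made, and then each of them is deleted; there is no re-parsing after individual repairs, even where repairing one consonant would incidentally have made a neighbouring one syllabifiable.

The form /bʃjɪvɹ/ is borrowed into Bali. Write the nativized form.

Syllabifying with onset maximization leaves /b/, /ʃ/, /ɹ/ stranded (at most one coda consonant is licensed; onsets are limited to one consonant).
Deletion applies to /b/, /ʃ/, /ɹ/.

jɪv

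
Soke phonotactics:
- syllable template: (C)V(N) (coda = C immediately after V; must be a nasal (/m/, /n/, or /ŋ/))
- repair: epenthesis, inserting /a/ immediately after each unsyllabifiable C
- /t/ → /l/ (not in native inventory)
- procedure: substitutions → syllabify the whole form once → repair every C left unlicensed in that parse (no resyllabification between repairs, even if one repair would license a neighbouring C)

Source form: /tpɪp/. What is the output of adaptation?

Substitution: /t/ → /l/, giving /lpɪp/.
The consonants /l/, /p/ cannot be parsed into a legal (C)V(N) syllable (only a nasal (/m/, /n/, or /ŋ/) is licensed in coda position; onsets are limited to one consonant).
Epenthesis after each stranded consonant: /l/ → /la/, /p/ → /pa/.

lapɪpa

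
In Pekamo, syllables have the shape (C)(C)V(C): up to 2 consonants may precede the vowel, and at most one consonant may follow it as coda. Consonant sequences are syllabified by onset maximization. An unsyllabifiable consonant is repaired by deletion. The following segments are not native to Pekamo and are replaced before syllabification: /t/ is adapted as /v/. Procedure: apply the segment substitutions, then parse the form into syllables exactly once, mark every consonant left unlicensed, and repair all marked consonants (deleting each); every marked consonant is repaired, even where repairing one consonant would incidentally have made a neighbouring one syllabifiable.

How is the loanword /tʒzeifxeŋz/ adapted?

Substitution: /t/ → /v/, giving /vʒzeifxeŋz/.
Under (C)(C)V(C), the unsyllabifiable consonants are /v/, /z/ (at most one coda consonant is licensed; onsets may contain at most 2 consonants).
Deleting the stranded consonants removes /v/, /z/.

ʒzeifxeŋ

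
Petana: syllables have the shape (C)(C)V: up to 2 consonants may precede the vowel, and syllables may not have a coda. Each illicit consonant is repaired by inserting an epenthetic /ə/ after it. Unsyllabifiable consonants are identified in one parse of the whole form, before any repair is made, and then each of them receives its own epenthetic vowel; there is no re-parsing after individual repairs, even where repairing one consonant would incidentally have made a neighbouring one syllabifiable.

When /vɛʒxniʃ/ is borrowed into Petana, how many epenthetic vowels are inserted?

The unsyllabifiable consonants are /ʒ/, /ʃ/; each receives one epenthetic vowel.

2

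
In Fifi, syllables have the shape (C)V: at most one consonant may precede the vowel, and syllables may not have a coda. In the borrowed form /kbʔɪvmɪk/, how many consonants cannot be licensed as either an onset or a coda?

4

Syllabifying with onset maximization leaves /k/, /b/, /v/, /k/ stranded (no codas are permitted; onsets are limited to one consonant).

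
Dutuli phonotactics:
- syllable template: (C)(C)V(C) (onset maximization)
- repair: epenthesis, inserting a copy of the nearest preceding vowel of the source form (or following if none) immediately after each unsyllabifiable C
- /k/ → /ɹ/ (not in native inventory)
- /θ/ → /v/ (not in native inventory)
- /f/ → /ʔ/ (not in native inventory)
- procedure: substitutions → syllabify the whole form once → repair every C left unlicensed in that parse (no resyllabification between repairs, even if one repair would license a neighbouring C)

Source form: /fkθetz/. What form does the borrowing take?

ʔeɹvetze

Substitution: /f/ → /ʔ/, /k/ → /ɹ/, /θ/ → /v/, giving /ʔɹvetz/.
The consonants /ʔ/, /z/ cannot be parsed into a legal (C)(C)V(C) syllable (at most one coda consonant is licensed; onsets may contain at most 2 consonants).
Each unlicensed consonant becomes the onset of a new syllable: /ʔ/ → /ʔe/, /z/ → /ze/.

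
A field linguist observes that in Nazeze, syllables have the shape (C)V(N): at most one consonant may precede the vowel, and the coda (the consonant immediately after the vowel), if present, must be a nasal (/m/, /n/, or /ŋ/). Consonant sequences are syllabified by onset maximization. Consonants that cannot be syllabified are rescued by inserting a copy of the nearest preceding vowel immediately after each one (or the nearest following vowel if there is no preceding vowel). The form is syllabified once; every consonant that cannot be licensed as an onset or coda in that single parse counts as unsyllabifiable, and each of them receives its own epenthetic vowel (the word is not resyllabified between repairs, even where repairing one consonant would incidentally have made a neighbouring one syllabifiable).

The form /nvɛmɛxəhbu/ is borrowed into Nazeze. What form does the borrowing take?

Under (C)V(N), the unsyllabifiable consonants are /n/, /h/ (only a nasal (/m/, /n/, or /ŋ/) is licensed in coda position; onsets are limited to one consonant).
Inserting the epenthetic vowel yields /n/ → /nɛ/, /h/ → /hə/.

nɛvɛmɛxəhəbu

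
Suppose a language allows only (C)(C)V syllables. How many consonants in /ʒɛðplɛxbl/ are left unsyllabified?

4

Under (C)(C)V, the unsyllabifiable consonants are /ð/, /x/, /b/, /l/ (no codas are permitted; onsets may contain at most 2 consonants).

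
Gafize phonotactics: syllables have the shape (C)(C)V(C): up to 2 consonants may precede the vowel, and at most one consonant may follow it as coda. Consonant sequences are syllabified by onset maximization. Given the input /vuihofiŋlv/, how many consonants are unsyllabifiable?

Syllabifying with onset maximization leaves /l/, /v/ stranded (at most one coda consonant is licensed; onsets may contain at most 2 consonants).

2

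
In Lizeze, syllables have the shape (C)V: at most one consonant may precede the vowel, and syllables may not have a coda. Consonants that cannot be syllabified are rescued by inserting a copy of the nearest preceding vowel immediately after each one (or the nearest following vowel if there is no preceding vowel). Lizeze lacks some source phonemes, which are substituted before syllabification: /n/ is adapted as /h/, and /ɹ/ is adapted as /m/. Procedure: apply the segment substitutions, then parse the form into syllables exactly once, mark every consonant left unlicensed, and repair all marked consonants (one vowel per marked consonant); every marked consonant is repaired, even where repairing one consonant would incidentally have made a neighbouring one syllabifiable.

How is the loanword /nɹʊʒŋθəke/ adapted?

hʊmʊʒʊŋʊθəke

Substitution: /n/ → /h/, /ɹ/ → /m/, giving /hmʊʒŋθəke/.
Under (C)V, the unsyllabifiable consonants are /h/, /ʒ/, /ŋ/ (no codas are permitted; onsets are limited to one consonant).
Inserting the epenthetic vowel yields /h/ → /hʊ/, /ʒ/ → /ʒʊ/, /ŋ/ → /ŋʊ/.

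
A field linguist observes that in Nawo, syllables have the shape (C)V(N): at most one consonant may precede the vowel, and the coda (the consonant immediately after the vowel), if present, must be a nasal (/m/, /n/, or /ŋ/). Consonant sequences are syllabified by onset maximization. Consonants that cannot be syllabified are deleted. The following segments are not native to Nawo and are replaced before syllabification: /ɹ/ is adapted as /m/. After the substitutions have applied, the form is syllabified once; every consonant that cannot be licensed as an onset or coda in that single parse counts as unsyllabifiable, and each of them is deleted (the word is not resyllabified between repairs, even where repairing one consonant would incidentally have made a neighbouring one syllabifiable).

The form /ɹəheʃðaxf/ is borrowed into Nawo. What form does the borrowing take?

məheða

Substitution: /ɹ/ → /m/, giving /məheʃðaxf/.
The consonants /ʃ/, /x/, /f/ cannot be parsed into a legal (C)V(N) syllable (only a nasal (/m/, /n/, or /ŋ/) is licensed in coda position; onsets are limited to one consonant).
Each unlicensed consonant is deleted: /ʃ/, /x/, /f/.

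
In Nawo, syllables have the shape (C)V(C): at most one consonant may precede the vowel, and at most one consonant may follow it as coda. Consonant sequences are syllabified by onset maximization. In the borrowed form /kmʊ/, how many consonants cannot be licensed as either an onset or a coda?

Under (C)V(C), the unsyllabifiable consonants are /k/ (at most one coda consonant is licensed; onsets are limited to one consonant).

1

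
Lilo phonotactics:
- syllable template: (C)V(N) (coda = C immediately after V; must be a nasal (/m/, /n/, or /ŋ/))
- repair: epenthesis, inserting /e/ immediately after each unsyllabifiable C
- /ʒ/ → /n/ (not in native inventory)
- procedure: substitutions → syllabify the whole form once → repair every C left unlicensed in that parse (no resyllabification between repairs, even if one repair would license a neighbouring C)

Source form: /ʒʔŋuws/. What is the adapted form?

Substitution: /ʒ/ → /n/, giving /nʔŋuws/.
Syllabifying with onset maximization leaves /n/, /ʔ/, /w/, /s/ stranded (only a nasal (/m/, /n/, or /ŋ/) is licensed in coda position; onsets are limited to one consonant).
Each unlicensed consonant becomes the onset of a new syllable: /n/ → /ne/, /ʔ/ → /ʔe/, /w/ → /we/, /s/ → /se/.

neʔeŋuwese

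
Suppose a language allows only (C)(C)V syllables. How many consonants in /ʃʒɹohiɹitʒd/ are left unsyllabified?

4

The consonants /ʃ/, /t/, /ʒ/, /d/ cannot be parsed into a legal (C)(C)V syllable (no codas are permitted; onsets may contain at most 2 consonants).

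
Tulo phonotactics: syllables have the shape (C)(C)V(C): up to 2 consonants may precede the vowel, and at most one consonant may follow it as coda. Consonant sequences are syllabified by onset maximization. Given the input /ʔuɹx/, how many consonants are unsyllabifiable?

Syllabifying with onset maximization leaves /x/ stranded (at most one coda consonant is licensed; onsets may contain at most 2 consonants).

1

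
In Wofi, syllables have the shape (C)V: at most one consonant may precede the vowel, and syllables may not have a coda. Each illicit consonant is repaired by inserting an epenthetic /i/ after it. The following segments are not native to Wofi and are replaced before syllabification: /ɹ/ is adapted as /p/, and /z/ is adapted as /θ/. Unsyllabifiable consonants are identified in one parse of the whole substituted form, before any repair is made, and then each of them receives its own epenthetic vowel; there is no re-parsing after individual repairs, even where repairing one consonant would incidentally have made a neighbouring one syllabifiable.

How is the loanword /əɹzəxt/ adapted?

əpiθəxiti

Substitution: /ɹ/ → /p/, /z/ → /θ/, giving /əpθəxt/.
Syllabifying with onset maximization leaves /p/, /x/, /t/ stranded (no codas are permitted; onsets are limited to one consonant).
Inserting the epenthetic vowel yields /p/ → /pi/, /x/ → /xi/, /t/ → /ti/.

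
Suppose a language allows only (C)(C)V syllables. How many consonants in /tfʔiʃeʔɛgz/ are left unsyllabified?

Under (C)(C)V, the unsyllabifiable consonants are /t/, /g/, /z/ (no codas are permitted; onsets may contain at most 2 consonants).

3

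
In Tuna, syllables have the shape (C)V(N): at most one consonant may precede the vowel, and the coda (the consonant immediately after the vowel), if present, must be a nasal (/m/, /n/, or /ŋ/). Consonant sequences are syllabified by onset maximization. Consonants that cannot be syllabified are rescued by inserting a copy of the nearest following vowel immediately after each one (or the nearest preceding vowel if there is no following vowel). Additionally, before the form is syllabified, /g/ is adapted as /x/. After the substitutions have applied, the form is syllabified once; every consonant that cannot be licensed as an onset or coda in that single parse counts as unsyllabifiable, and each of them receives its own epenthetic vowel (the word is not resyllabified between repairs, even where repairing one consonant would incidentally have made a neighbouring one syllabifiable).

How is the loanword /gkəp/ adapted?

xəkəpə

Substitution: /g/ → /x/, giving /xkəp/.
Under (C)V(N), the unsyllabifiable consonants are /x/, /p/ (only a nasal (/m/, /n/, or /ŋ/) is licensed in coda position; onsets are limited to one consonant).
Epenthesis after each stranded consonant: /x/ → /xə/, /p/ → /pə/.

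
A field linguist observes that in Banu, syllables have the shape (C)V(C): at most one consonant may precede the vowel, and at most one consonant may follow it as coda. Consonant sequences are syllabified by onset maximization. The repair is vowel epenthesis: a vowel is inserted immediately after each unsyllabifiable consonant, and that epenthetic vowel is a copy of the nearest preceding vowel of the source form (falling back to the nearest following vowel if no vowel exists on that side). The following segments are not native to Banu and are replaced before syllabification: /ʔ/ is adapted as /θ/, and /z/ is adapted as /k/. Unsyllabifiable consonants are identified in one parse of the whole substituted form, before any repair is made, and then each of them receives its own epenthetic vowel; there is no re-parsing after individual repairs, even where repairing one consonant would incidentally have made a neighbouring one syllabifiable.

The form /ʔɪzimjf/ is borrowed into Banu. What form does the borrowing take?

Substitution: /ʔ/ → /θ/, /z/ → /k/, giving /θɪkimjf/.
Syllabifying with onset maximization leaves /j/, /f/ stranded (at most one coda consonant is licensed; onsets are limited to one consonant).
Inserting the epenthetic vowel yields /j/ → /ji/, /f/ → /fi/.

θɪkimjifi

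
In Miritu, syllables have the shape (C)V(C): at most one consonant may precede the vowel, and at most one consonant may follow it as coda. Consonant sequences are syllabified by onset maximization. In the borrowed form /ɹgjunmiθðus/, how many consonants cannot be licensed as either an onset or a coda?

Under (C)V(C), the unsyllabifiable consonants are /ɹ/, /g/ (at most one coda consonant is licensed; onsets are limited to one consonant).

2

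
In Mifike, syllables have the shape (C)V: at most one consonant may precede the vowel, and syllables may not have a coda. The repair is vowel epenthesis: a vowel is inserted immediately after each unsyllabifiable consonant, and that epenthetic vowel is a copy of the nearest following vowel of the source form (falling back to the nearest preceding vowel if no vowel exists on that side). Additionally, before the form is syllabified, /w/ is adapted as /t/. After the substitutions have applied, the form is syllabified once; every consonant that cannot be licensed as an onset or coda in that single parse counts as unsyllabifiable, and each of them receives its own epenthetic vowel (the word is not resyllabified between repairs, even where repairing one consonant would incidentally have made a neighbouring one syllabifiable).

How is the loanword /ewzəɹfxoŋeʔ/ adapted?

etəzəɹofoxoŋeʔe

Substitution: /w/ → /t/, giving /etzəɹfxoŋeʔ/.
The consonants /t/, /ɹ/, /f/, /ʔ/ cannot be parsed into a legal (C)V syllable (no codas are permitted; onsets are limited to one consonant).
Epenthesis after each stranded consonant: /t/ → /tə/, /ɹ/ → /ɹo/, /f/ → /fo/, /ʔ/ → /ʔe/.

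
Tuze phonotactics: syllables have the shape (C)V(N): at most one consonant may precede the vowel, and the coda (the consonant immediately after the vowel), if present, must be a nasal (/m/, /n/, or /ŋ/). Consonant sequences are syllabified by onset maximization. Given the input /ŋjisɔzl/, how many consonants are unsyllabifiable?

Syllabifying with onset maximization leaves /ŋ/, /z/, /l/ stranded (only a nasal (/m/, /n/, or /ŋ/) is licensed in coda position; onsets are limited to one consonant).

3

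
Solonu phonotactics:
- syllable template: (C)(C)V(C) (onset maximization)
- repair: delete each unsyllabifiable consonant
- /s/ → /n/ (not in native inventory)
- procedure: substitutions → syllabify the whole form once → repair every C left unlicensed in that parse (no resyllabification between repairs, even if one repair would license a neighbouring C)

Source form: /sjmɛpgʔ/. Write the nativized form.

jmɛp

Substitution: /s/ → /n/, giving /njmɛpgʔ/.
Syllabifying with onset maximization leaves /n/, /g/, /ʔ/ stranded (at most one coda consonant is licensed; onsets may contain at most 2 consonants).
Deleting the stranded consonants removes /n/, /g/, /ʔ/.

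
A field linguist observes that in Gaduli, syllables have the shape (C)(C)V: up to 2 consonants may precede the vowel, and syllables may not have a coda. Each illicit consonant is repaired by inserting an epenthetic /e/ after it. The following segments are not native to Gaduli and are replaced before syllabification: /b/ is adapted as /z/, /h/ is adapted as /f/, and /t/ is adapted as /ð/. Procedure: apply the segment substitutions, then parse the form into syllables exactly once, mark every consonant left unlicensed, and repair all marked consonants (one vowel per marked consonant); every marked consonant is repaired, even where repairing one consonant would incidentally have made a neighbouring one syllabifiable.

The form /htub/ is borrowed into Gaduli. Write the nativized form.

fðuze

Substitution: /h/ → /f/, /t/ → /ð/, /b/ → /z/, giving /fðuz/.
Syllabifying with onset maximization leaves /z/ stranded (no codas are permitted; onsets may contain at most 2 consonants).
Each unlicensed consonant becomes the onset of a new syllable: /z/ → /ze/.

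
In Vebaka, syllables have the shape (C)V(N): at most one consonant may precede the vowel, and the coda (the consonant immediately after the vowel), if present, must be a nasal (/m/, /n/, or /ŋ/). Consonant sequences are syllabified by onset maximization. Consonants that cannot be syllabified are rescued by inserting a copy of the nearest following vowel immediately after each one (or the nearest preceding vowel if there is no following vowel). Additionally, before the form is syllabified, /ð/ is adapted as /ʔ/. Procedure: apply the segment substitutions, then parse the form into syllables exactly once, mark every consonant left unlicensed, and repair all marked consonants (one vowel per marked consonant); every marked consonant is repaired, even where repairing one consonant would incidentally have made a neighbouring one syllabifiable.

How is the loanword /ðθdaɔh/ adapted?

ʔaθadaɔhɔ

Substitution: /ð/ → /ʔ/, giving /ʔθdaɔh/.
The consonants /ʔ/, /θ/, /h/ cannot be parsed into a legal (C)V(N) syllable (only a nasal (/m/, /n/, or /ŋ/) is licensed in coda position; onsets are limited to one consonant).
Each unlicensed consonant becomes the onset of a new syllable: /ʔ/ → /ʔa/, /θ/ → /θa/, /h/ → /hɔ/.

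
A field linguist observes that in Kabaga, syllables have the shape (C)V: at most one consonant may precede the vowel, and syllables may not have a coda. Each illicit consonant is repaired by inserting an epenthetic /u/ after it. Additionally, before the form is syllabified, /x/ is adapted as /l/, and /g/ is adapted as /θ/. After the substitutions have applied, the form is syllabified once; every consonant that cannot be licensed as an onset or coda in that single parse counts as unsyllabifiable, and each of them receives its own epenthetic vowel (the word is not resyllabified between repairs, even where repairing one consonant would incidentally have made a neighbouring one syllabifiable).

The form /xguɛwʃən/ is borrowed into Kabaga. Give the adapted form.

Substitution: /x/ → /l/, /g/ → /θ/, giving /lθuɛwʃən/.
Syllabifying with onset maximization leaves /l/, /w/, /n/ stranded (no codas are permitted; onsets are limited to one consonant).
Inserting the epenthetic vowel yields /l/ → /lu/, /w/ → /wu/, /n/ → /nu/.

luθuɛwuʃənu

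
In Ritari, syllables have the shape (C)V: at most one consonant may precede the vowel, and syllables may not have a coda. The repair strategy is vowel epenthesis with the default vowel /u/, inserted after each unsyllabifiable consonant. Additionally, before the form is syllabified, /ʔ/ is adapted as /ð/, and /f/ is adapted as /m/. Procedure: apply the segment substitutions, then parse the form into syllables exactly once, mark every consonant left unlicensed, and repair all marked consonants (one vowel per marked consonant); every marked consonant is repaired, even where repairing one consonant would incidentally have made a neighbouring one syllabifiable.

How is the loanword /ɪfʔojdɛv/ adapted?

ɪmuðojudɛvu

Substitution: /f/ → /m/, /ʔ/ → /ð/, giving /ɪmðojdɛv/.
The consonants /m/, /j/, /v/ cannot be parsed into a legal (C)V syllable (no codas are permitted; onsets are limited to one consonant).
Epenthesis after each stranded consonant: /m/ → /mu/, /j/ → /ju/, /v/ → /vu/.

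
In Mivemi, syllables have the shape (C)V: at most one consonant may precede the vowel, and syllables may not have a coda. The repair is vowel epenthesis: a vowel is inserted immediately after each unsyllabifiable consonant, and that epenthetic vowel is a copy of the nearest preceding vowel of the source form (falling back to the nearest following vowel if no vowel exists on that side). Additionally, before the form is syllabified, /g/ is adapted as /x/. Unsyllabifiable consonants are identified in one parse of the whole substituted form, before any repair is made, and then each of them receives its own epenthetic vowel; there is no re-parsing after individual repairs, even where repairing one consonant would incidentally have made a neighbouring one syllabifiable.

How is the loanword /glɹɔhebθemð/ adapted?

xɔlɔɹɔhebeθemeðe

Substitution: /g/ → /x/, giving /xlɹɔhebθemð/.
The consonants /x/, /l/, /b/, /m/, /ð/ cannot be parsed into a legal (C)V syllable (no codas are permitted; onsets are limited to one consonant).
Each unlicensed consonant becomes the onset of a new syllable: /x/ → /xɔ/, /l/ → /lɔ/, /b/ → /be/, /m/ → /me/, /ð/ → /ðe/.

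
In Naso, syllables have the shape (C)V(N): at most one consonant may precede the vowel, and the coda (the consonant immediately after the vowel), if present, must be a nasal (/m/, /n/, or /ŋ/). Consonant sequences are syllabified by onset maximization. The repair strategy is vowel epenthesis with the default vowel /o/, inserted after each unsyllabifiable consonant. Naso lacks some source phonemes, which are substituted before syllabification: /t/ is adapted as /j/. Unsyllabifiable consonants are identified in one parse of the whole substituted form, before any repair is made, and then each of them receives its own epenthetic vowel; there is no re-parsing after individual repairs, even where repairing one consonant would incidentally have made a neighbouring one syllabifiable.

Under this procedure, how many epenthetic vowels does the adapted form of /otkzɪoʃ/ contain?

After substitution the input is /ojkzɪoʃ/.
The unsyllabifiable consonants are /j/, /k/, /ʃ/; each receives one epenthetic vowel.

3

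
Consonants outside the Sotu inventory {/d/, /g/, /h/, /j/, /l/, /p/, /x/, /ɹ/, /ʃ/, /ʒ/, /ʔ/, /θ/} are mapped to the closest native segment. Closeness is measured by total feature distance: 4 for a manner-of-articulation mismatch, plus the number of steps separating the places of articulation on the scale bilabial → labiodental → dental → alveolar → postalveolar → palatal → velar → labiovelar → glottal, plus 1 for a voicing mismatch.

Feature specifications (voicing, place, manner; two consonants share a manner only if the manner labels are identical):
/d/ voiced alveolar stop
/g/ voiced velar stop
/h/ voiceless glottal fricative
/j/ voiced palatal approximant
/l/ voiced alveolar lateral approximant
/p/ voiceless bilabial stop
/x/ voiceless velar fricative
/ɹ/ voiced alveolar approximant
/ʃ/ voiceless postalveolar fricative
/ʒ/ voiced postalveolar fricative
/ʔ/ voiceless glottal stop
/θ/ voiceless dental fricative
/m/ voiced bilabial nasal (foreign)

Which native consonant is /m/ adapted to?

p

/p/ is closest: manner differs (nasal→stop, +4), place distance 0 (bilabial→bilabial), voicing differs (+1); total 5. Next closest is /d/ at distance 7.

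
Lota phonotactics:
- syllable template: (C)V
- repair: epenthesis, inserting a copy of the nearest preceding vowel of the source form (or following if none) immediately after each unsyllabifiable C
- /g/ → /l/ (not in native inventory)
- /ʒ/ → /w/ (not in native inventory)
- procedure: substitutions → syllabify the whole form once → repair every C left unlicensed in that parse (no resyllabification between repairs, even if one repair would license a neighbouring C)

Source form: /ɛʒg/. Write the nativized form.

Substitution: /ʒ/ → /w/, /g/ → /l/, giving /ɛwl/.
Syllabifying with onset maximization leaves /w/, /l/ stranded (no codas are permitted; onsets are limited to one consonant).
Epenthesis after each stranded consonant: /w/ → /wɛ/, /l/ → /lɛ/.

ɛwɛlɛ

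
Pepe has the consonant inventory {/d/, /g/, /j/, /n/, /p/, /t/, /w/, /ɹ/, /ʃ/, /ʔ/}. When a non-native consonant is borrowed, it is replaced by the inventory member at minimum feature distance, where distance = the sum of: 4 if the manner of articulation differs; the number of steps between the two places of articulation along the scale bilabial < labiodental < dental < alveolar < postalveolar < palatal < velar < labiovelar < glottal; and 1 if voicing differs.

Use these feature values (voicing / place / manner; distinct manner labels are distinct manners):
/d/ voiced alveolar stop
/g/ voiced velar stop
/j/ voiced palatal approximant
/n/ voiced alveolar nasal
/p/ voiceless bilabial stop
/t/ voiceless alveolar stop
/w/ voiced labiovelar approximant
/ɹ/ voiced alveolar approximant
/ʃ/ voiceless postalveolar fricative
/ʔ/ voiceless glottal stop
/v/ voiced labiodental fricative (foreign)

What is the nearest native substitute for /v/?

ʃ

/ʃ/ is closest: same manner (fricative), place distance 3 (labiodental→postalveolar), voicing differs (+1); total 4. Next closest is /d/ at distance 6.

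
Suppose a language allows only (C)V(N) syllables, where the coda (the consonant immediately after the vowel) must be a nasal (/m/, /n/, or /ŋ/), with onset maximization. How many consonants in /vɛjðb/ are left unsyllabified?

The consonants /j/, /ð/, /b/ cannot be parsed into a legal (C)V(N) syllable (only a nasal (/m/, /n/, or /ŋ/) is licensed in coda position; onsets are limited to one consonant).

3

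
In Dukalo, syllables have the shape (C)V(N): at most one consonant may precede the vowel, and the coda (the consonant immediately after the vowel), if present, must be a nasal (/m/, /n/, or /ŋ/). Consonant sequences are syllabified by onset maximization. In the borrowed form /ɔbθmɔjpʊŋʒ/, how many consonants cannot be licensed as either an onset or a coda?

4

The consonants /b/, /θ/, /j/, /ʒ/ cannot be parsed into a legal (C)V(N) syllable (only a nasal (/m/, /n/, or /ŋ/) is licensed in coda position; onsets are limited to one consonant).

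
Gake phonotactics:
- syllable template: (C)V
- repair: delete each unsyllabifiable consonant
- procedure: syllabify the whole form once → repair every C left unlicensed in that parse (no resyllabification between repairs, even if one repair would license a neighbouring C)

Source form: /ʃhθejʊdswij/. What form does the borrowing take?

θejʊwi

Syllabifying with onset maximization leaves /ʃ/, /h/, /d/, /s/, /j/ stranded (no codas are permitted; onsets are limited to one consonant).
Deletion applies to /ʃ/, /h/, /d/, /s/, /j/.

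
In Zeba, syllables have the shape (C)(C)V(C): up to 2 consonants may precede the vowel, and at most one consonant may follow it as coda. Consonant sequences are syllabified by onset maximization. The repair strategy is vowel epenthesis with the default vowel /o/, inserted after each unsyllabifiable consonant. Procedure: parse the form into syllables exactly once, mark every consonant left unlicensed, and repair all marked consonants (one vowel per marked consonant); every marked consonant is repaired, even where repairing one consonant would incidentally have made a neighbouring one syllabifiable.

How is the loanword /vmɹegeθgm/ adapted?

Syllabifying with onset maximization leaves /v/, /g/, /m/ stranded (at most one coda consonant is licensed; onsets may contain at most 2 consonants).
Epenthesis after each stranded consonant: /v/ → /vo/, /g/ → /go/, /m/ → /mo/.

vomɹegeθgomo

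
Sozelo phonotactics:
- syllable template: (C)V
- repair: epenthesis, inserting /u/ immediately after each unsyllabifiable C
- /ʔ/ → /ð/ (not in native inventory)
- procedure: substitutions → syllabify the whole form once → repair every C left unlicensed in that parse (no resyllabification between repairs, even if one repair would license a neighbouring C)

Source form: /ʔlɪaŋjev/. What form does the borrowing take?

ðulɪaŋujevu

Substitution: /ʔ/ → /ð/, giving /ðlɪaŋjev/.
The consonants /ð/, /ŋ/, /v/ cannot be parsed into a legal (C)V syllable (no codas are permitted; onsets are limited to one consonant).
Inserting the epenthetic vowel yields /ð/ → /ðu/, /ŋ/ → /ŋu/, /v/ → /vu/.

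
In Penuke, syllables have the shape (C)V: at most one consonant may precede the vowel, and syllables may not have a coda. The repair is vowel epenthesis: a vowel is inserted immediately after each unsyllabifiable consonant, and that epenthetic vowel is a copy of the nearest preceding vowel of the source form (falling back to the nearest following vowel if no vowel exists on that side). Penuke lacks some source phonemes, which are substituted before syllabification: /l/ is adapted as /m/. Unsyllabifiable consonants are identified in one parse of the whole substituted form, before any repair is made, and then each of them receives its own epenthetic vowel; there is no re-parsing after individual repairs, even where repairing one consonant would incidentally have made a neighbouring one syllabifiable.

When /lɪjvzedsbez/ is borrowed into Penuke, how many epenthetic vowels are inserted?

After substitution the input is /mɪjvzedsbez/.
The unsyllabifiable consonants are /j/, /v/, /d/, /s/, /z/; each receives one epenthetic vowel.

5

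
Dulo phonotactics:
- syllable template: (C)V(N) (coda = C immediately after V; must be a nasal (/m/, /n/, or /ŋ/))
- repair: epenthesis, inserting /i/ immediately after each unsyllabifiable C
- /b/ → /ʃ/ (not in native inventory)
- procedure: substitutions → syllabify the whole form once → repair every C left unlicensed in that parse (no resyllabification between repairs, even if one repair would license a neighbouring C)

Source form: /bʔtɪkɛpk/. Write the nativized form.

Substitution: /b/ → /ʃ/, giving /ʃʔtɪkɛpk/.
The consonants /ʃ/, /ʔ/, /p/, /k/ cannot be parsed into a legal (C)V(N) syllable (only a nasal (/m/, /n/, or /ŋ/) is licensed in coda position; onsets are limited to one consonant).
Inserting the epenthetic vowel yields /ʃ/ → /ʃi/, /ʔ/ → /ʔi/, /p/ → /pi/, /k/ → /ki/.

ʃiʔitɪkɛpiki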